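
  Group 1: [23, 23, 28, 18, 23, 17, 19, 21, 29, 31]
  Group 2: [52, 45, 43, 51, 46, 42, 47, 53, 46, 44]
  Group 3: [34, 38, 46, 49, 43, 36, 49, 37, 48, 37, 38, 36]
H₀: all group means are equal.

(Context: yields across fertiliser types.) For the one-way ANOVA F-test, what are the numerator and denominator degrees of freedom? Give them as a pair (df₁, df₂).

degrees of freedom = [2, 29]

k = 3 groups, N = 32 total
df = (k−1, N−k) = (3−1, 32−3) = (2, 29)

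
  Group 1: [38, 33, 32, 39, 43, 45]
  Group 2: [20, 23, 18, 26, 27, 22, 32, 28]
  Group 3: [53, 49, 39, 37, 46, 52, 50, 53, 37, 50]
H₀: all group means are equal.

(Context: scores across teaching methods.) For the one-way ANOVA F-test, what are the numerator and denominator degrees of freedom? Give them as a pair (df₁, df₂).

degrees of freedom = [2, 21]

k = 3 groups, N = 24 total
df = (k−1, N−k) = (3−1, 24−3) = (2, 21)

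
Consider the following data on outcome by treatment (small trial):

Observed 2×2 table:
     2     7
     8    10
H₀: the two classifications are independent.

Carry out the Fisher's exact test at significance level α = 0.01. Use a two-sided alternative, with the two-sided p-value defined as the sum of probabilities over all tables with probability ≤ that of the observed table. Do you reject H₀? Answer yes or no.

reject H₀: no

Margins: r₁=9, r₂=18, c₁=10, c₂=17, n=27
p_obs = C(9,2)·C(18,8)/C(27,10); sum pmf over tables with pmf ≤ p_obs
p-value (two-sided) = 0.40587
At α=0.01: p ≥ α → fail to reject H₀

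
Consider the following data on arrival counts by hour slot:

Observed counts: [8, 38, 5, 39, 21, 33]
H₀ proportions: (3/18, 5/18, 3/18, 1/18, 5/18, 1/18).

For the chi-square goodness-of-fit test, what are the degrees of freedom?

df = k − 1 = 6 − 1 = 5

degrees of freedom = 5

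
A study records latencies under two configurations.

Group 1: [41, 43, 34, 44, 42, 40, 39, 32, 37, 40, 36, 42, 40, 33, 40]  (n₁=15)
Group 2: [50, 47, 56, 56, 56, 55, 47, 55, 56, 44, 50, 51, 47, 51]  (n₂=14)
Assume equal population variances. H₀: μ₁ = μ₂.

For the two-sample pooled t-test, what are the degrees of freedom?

df = n₁ + n₂ − 2 = 15 + 14 − 2 = 27

degrees of freedom = 27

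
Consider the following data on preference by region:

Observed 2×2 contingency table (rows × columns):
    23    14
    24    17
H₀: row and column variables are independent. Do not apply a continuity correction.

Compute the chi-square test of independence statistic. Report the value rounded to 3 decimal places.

test statistic = 0.107

Row totals [37, 41], col totals [47, 31], n=78
χ² = (23−22.29)²/22.29 + (14−14.71)²/14.71 + (24−24.71)²/24.71 + (17−16.29)²/16.29 = 0.1068
df = 1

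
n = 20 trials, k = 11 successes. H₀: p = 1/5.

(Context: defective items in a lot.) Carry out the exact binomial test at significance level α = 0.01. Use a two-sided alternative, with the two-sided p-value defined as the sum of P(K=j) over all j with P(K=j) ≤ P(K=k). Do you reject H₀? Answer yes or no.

Exact binomial: n=20, k=11, p₀=1/5=0.2000
P(X=j) = C(n,j)·p₀^j·(1−p₀)^(n−j); p = Σ P(X=j) over j with P(X=j) ≤ P(X=11)
p-value (two-sided) = 0.00056
At α=0.01: p < α → reject H₀

reject H₀: yes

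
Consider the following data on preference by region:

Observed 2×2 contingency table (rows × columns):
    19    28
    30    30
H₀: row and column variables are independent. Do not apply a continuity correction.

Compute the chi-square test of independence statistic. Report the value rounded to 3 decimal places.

Row totals [47, 60], col totals [49, 58], n=107
χ² = (19−21.52)²/21.52 + (28−25.48)²/25.48 + (30−27.48)²/27.48 + (30−32.52)²/32.52 = 0.9733
df = 1

test statistic = 0.973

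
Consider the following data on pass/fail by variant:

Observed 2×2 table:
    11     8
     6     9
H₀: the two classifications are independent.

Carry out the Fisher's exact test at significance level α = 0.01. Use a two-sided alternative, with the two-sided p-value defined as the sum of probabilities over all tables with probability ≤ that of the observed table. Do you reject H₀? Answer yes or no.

reject H₀: no

Margins: r₁=19, r₂=15, c₁=17, c₂=17, n=34
p_obs = C(19,11)·C(15,6)/C(34,17); sum pmf over tables with pmf ≤ p_obs
p-value (two-sided) = 0.49053
At α=0.01: p ≥ α → fail to reject H₀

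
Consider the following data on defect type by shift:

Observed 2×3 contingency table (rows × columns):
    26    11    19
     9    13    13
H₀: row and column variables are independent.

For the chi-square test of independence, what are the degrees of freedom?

df = (r−1)(c−1) = (2−1)·(3−1) = 2

degrees of freedom = 2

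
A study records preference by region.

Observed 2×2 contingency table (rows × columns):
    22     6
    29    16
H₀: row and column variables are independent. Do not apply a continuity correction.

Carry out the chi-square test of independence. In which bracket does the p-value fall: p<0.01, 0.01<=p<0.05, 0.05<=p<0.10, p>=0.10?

p-value bracket: p>=0.10

Row totals [28, 45], col totals [51, 22], n=73
χ² = (22−19.56)²/19.56 + (6−8.44)²/8.44 + (29−31.44)²/31.44 + (16−13.56)²/13.56 = 1.6361
df = 1
p-value (upper-tail) = 0.20087
→ bracket: p>=0.10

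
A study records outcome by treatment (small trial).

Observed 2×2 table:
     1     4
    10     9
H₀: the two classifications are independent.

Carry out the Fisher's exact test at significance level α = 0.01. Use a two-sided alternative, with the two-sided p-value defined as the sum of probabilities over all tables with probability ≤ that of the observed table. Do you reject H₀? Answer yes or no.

reject H₀: no

Margins: r₁=5, r₂=19, c₁=11, c₂=13, n=24
p_obs = C(5,1)·C(19,10)/C(24,11); sum pmf over tables with pmf ≤ p_obs
p-value (two-sided) = 0.32712
At α=0.01: p ≥ α → fail to reject H₀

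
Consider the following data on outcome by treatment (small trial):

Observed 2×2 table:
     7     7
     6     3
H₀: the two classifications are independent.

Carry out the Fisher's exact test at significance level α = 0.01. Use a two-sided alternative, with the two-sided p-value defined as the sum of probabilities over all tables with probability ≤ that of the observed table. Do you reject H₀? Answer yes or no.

reject H₀: no

Margins: r₁=14, r₂=9, c₁=13, c₂=10, n=23
p_obs = C(14,7)·C(9,6)/C(23,13); sum pmf over tables with pmf ≤ p_obs
p-value (two-sided) = 0.66927
At α=0.01: p ≥ α → fail to reject H₀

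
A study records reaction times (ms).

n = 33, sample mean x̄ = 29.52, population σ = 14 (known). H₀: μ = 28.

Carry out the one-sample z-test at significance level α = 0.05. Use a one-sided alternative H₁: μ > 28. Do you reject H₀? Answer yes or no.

SE = σ/√n = 14/√33 = 2.4371
z = (x̄−μ₀)/SE = (29.52−28)/2.4371 = 0.6237
p-value (one-sided, H₁ greater) = 0.26641
At α=0.05: p ≥ α → fail to reject H₀

reject H₀: no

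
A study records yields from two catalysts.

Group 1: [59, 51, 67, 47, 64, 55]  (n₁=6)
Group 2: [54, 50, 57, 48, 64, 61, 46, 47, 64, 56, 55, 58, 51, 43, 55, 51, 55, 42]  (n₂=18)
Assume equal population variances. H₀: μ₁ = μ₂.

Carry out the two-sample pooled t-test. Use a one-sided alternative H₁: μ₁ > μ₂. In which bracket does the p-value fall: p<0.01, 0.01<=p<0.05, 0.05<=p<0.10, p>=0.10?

p-value bracket: p>=0.10

x̄₁=57.167, s₁=7.653, n₁=6
x̄₂=53.167, s₂=6.492, n₂=18
s_p² = [5·7.653² + 17·6.492²]/22 = 45.8788
SE = √(s_p²·(1/6+1/18)) = 3.1930
t = (57.167−53.167)/3.1930 = 1.2527
df = 22
p-value (one-sided, H₁ greater) = 0.11173
→ bracket: p>=0.10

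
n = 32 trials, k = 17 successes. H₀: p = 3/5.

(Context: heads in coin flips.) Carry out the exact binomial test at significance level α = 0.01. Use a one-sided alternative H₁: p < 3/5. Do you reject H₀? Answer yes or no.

reject H₀: no

Exact binomial: n=32, k=17, p₀=3/5=0.6000
P(X≤17) from Σ C(n,i)·p₀^i·(1−p₀)^(n−i)
p-value (one-sided, H₁ less) = 0.26762
At α=0.01: p ≥ α → fail to reject H₀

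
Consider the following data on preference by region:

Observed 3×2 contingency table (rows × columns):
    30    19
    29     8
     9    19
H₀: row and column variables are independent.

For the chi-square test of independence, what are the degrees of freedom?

df = (r−1)(c−1) = (3−1)·(2−1) = 2

degrees of freedom = 2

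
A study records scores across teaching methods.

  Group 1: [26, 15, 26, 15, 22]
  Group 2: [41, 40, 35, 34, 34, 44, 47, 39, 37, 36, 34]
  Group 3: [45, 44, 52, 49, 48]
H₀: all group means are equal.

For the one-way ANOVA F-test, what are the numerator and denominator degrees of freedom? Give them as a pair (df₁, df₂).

degrees of freedom = [2, 18]

k = 3 groups, N = 21 total
df = (k−1, N−k) = (3−1, 21−3) = (2, 18)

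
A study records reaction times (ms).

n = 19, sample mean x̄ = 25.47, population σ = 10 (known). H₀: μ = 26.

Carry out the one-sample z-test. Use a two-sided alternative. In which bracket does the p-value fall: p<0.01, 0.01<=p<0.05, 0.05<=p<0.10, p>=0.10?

SE = σ/√n = 10/√19 = 2.2942
z = (x̄−μ₀)/SE = (25.47−26)/2.2942 = -0.2310
p-value (two-sided) = 0.81730
→ bracket: p>=0.10

p-value bracket: p>=0.10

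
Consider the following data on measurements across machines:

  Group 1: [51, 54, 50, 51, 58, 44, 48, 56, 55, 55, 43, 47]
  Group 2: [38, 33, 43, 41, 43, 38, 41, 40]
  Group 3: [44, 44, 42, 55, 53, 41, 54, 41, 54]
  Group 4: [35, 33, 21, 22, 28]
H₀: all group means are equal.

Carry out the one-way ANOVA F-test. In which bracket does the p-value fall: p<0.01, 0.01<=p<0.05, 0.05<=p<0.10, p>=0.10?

p-value bracket: p<0.01

Group means [51.00, 39.62, 47.56, 27.80], grand mean 44.000
SSB = Σnᵢ(x̄ᵢ−x̄)² = 2167.103; SSW = ΣΣ(x−x̄ᵢ)² = 798.897
MSB = 2167.103/3 = 722.3676; MSW = 798.897/30 = 26.6299
F = MSB/MSW = 27.1262
df = (3, 30)
p-value (upper-tail) = 0.00000
→ bracket: p<0.01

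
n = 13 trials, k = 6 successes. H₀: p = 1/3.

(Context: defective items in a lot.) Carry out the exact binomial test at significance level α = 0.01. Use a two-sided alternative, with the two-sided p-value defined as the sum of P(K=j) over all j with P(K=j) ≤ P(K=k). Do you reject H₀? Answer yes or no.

reject H₀: no

Exact binomial: n=13, k=6, p₀=1/3=0.3333
P(X=j) = C(n,j)·p₀^j·(1−p₀)^(n−j); p = Σ P(X=j) over j with P(X=j) ≤ P(X=6)
p-value (two-sided) = 0.38004
At α=0.01: p ≥ α → fail to reject H₀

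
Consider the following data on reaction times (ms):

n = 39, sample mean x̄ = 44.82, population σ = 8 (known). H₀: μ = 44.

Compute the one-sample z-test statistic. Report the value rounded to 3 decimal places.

test statistic = 0.640

SE = σ/√n = 8/√39 = 1.2810
z = (x̄−μ₀)/SE = (44.82−44)/1.2810 = 0.6401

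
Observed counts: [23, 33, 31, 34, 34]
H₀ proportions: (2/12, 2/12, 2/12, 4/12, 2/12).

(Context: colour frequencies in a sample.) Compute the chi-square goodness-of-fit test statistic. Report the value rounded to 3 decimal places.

test statistic = 11.955

n = 155; E_i = n·p_i = [25.83, 25.83, 25.83, 51.67, 25.83]
χ² = (23−25.83)²/25.83 + (33−25.83)²/25.83 + (31−25.83)²/25.83 + (34−51.67)²/51.67 + (34−25.83)²/25.83 = 11.9548
df = 4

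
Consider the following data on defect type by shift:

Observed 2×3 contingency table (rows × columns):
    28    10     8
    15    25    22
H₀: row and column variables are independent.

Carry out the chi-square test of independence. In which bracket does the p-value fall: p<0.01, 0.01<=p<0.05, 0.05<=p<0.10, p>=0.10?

p-value bracket: p<0.01

Row totals [46, 62], col totals [43, 35, 30], n=108
χ² = (28−18.31)²/18.31 + (10−14.91)²/14.91 + (8−12.78)²/12.78 + (15−24.69)²/24.69 + (25−20.09)²/20.09 + (22−17.22)²/17.22 = 14.8476
df = 2
p-value (upper-tail) = 0.00060
→ bracket: p<0.01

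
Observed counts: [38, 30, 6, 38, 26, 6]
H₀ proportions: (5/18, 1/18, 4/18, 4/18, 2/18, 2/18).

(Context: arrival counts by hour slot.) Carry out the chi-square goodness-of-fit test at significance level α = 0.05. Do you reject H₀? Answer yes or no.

n = 144; E_i = n·p_i = [40.00, 8.00, 32.00, 32.00, 16.00, 16.00]
χ² = (38−40.00)²/40.00 + (30−8.00)²/8.00 + (6−32.00)²/32.00 + (38−32.00)²/32.00 + (26−16.00)²/16.00 + (6−16.00)²/16.00 = 95.3500
df = 5
p-value (upper-tail) = 0.00000
At α=0.05: p < α → reject H₀

reject H₀: yes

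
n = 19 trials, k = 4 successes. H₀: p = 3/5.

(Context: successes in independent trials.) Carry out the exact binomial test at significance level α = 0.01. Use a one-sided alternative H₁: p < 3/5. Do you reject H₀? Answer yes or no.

Exact binomial: n=19, k=4, p₀=3/5=0.6000
P(X≤4) from Σ C(n,i)·p₀^i·(1−p₀)^(n−i)
p-value (one-sided, H₁ less) = 0.00064
At α=0.01: p < α → reject H₀

reject H₀: yes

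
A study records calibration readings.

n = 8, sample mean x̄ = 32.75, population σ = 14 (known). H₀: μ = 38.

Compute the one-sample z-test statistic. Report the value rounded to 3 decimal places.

SE = σ/√n = 14/√8 = 4.9497
z = (x̄−μ₀)/SE = (32.75−38)/4.9497 = -1.0607

test statistic = -1.061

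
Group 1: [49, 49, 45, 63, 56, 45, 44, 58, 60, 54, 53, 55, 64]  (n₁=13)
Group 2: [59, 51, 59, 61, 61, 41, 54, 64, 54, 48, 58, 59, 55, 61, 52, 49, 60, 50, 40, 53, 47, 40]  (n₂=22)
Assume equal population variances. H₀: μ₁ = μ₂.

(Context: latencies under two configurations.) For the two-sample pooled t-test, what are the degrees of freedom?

df = n₁ + n₂ − 2 = 13 + 22 − 2 = 33

degrees of freedom = 33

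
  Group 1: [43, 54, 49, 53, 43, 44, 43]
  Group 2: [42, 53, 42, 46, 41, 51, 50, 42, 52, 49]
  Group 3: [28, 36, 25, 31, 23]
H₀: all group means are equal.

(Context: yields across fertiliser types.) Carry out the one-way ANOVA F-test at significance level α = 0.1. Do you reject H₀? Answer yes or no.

reject H₀: yes

Group means [47.00, 46.80, 28.60], grand mean 42.727
SSB = Σnᵢ(x̄ᵢ−x̄)² = 1291.564; SSW = ΣΣ(x−x̄ᵢ)² = 452.800
MSB = 1291.564/2 = 645.7818; MSW = 452.800/19 = 23.8316
F = MSB/MSW = 27.0977
df = (2, 19)
p-value (upper-tail) = 0.00000
At α=0.1: p < α → reject H₀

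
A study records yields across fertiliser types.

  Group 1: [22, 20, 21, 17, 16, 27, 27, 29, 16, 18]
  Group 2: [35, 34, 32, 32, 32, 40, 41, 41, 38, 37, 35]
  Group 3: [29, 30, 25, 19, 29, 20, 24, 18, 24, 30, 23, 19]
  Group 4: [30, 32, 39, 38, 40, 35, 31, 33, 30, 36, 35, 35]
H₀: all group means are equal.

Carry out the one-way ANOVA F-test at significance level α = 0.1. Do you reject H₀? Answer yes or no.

reject H₀: yes

Group means [21.30, 36.09, 24.17, 34.50], grand mean 29.200
SSB = Σnᵢ(x̄ᵢ−x̄)² = 1787.524; SSW = ΣΣ(x−x̄ᵢ)² = 689.676
MSB = 1787.524/3 = 595.8414; MSW = 689.676/41 = 16.8214
F = MSB/MSW = 35.4217
df = (3, 41)
p-value (upper-tail) = 0.00000
At α=0.1: p < α → reject H₀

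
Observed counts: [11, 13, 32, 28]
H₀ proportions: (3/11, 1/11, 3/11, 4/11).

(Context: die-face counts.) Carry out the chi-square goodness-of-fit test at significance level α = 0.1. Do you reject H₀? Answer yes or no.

reject H₀: yes

n = 84; E_i = n·p_i = [22.91, 7.64, 22.91, 30.55]
χ² = (11−22.91)²/22.91 + (13−7.64)²/7.64 + (32−22.91)²/22.91 + (28−30.55)²/30.55 = 13.7778
df = 3
p-value (upper-tail) = 0.00322
At α=0.1: p < α → reject H₀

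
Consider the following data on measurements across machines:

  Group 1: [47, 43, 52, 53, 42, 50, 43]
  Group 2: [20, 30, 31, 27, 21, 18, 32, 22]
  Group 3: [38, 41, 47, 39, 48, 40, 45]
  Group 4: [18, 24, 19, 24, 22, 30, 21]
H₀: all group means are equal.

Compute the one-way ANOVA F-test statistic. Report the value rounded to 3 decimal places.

test statistic = 51.076

Group means [47.14, 25.12, 42.57, 22.57], grand mean 34.034
SSB = Σnᵢ(x̄ᵢ−x̄)² = 3267.805; SSW = ΣΣ(x−x̄ᵢ)² = 533.161
MSB = 3267.805/3 = 1089.2683; MSW = 533.161/25 = 21.3264
F = MSB/MSW = 51.0760
df = (3, 25)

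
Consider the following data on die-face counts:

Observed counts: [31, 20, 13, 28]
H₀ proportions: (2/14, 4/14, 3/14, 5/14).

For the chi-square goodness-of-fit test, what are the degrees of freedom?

df = k − 1 = 4 − 1 = 3

degrees of freedom = 3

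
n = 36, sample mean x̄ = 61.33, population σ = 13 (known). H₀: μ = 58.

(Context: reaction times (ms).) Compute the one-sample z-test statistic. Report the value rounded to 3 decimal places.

SE = σ/√n = 13/√36 = 2.1667
z = (x̄−μ₀)/SE = (61.33−58)/2.1667 = 1.5369

test statistic = 1.537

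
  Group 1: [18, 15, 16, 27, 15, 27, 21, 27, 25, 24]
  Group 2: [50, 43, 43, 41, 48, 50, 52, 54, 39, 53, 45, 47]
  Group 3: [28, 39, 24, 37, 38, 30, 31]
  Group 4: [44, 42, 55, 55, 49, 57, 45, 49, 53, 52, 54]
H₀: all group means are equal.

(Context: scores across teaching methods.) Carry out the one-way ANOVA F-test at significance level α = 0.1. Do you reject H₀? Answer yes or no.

Group means [21.50, 47.08, 32.43, 50.45], grand mean 39.050
SSB = Σnᵢ(x̄ᵢ−x̄)² = 5592.042; SSW = ΣΣ(x−x̄ᵢ)² = 947.858
MSB = 5592.042/3 = 1864.0139; MSW = 947.858/36 = 26.3294
F = MSB/MSW = 70.7959
df = (3, 36)
p-value (upper-tail) = 0.00000
At α=0.1: p < α → reject H₀

reject H₀: yes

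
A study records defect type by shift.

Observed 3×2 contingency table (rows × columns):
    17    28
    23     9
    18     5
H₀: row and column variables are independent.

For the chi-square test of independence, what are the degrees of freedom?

degrees of freedom = 2

df = (r−1)(c−1) = (3−1)·(2−1) = 2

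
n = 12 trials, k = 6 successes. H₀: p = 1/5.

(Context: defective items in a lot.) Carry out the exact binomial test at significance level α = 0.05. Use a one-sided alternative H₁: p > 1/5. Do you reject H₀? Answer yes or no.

reject H₀: yes

Exact binomial: n=12, k=6, p₀=1/5=0.2000
P(X≥6) from Σ C(n,i)·p₀^i·(1−p₀)^(n−i)
p-value (one-sided, H₁ greater) = 0.01941
At α=0.05: p < α → reject H₀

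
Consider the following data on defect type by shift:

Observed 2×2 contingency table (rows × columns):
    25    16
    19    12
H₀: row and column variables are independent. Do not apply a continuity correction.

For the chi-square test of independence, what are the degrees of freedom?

df = (r−1)(c−1) = (2−1)·(2−1) = 1

degrees of freedom = 1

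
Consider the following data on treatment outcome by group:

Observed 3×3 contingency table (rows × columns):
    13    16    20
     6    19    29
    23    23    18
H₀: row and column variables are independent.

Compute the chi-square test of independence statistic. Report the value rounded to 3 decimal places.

Row totals [49, 54, 64], col totals [42, 58, 67], n=167
χ² = (13−12.32)²/12.32 + (16−17.02)²/17.02 + (20−19.66)²/19.66 + (6−13.58)²/13.58 + (19−18.75)²/18.75 + (29−21.66)²/21.66 + (23−16.10)²/16.10 + (23−22.23)²/22.23 + (18−25.68)²/25.68 = 12.1059
df = 4

test statistic = 12.106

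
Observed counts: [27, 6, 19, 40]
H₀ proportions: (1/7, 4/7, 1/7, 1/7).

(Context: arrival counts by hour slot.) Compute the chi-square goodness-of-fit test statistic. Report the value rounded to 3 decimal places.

n = 92; E_i = n·p_i = [13.14, 52.57, 13.14, 13.14]
χ² = (27−13.14)²/13.14 + (6−52.57)²/52.57 + (19−13.14)²/13.14 + (40−13.14)²/13.14 = 113.3587
df = 3

test statistic = 113.359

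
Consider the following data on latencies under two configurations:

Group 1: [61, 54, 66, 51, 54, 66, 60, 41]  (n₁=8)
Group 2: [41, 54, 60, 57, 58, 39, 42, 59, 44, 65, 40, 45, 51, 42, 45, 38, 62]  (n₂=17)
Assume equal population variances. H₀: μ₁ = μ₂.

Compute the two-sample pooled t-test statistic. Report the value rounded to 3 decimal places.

x̄₁=56.625, s₁=8.417, n₁=8
x̄₂=49.529, s₂=9.139, n₂=17
s_p² = [7·8.417² + 16·9.139²]/23 = 79.6570
SE = √(s_p²·(1/8+1/17)) = 3.8266
t = (56.625−49.529)/3.8266 = 1.8543
df = 23

test statistic = 1.854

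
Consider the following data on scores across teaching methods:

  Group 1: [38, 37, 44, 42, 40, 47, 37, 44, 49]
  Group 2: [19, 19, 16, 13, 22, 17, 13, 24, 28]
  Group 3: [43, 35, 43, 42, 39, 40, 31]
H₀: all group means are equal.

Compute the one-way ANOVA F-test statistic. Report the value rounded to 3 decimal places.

Group means [42.00, 19.00, 39.00], grand mean 32.880
SSB = Σnᵢ(x̄ᵢ−x̄)² = 2744.640; SSW = ΣΣ(x−x̄ᵢ)² = 474.000
MSB = 2744.640/2 = 1372.3200; MSW = 474.000/22 = 21.5455
F = MSB/MSW = 63.6942
df = (2, 22)

test statistic = 63.694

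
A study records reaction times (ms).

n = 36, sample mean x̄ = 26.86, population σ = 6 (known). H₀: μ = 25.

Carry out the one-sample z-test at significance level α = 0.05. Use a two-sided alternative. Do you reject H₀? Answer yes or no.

SE = σ/√n = 6/√36 = 1.0000
z = (x̄−μ₀)/SE = (26.86−25)/1.0000 = 1.8600
p-value (two-sided) = 0.06289
At α=0.05: p ≥ α → fail to reject H₀

reject H₀: no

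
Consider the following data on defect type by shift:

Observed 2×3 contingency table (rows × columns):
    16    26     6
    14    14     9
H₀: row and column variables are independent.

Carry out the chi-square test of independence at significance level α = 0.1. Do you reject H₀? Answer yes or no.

Row totals [48, 37], col totals [30, 40, 15], n=85
χ² = (16−16.94)²/16.94 + (26−22.59)²/22.59 + (6−8.47)²/8.47 + (14−13.06)²/13.06 + (14−17.41)²/17.41 + (9−6.53)²/6.53 = 2.9594
df = 2
p-value (upper-tail) = 0.22771
At α=0.1: p ≥ α → fail to reject H₀

reject H₀: no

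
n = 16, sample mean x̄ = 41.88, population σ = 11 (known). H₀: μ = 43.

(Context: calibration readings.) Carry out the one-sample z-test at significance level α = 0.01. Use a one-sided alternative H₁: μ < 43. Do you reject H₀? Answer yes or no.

SE = σ/√n = 11/√16 = 2.7500
z = (x̄−μ₀)/SE = (41.88−43)/2.7500 = -0.4073
p-value (one-sided, H₁ less) = 0.34190
At α=0.01: p ≥ α → fail to reject H₀

reject H₀: no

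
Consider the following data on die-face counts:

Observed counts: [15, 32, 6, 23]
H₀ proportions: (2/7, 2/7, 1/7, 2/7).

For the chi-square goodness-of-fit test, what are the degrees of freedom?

df = k − 1 = 4 − 1 = 3

degrees of freedom = 3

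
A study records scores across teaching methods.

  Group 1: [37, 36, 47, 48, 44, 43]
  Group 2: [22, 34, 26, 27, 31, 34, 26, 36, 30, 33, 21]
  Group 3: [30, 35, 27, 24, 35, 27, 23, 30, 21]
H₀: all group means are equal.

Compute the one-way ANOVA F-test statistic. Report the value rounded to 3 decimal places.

test statistic = 17.847

Group means [42.50, 29.09, 28.00], grand mean 31.808
SSB = Σnᵢ(x̄ᵢ−x̄)² = 897.629; SSW = ΣΣ(x−x̄ᵢ)² = 578.409
MSB = 897.629/2 = 448.8147; MSW = 578.409/23 = 25.1482
F = MSB/MSW = 17.8468
df = (2, 23)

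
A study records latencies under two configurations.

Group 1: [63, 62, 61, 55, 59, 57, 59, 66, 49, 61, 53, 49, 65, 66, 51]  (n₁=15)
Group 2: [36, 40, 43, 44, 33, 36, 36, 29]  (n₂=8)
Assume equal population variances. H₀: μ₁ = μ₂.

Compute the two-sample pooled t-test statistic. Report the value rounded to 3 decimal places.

test statistic = 8.678

x̄₁=58.400, s₁=5.865, n₁=15
x̄₂=37.125, s₂=5.027, n₂=8
s_p² = [14·5.865² + 7·5.027²]/21 = 31.3560
SE = √(s_p²·(1/15+1/8)) = 2.4515
t = (58.400−37.125)/2.4515 = 8.6783
df = 21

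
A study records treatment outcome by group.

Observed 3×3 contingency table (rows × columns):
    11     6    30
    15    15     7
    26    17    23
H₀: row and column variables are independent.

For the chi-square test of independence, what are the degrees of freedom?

df = (r−1)(c−1) = (3−1)·(3−1) = 4

degrees of freedom = 4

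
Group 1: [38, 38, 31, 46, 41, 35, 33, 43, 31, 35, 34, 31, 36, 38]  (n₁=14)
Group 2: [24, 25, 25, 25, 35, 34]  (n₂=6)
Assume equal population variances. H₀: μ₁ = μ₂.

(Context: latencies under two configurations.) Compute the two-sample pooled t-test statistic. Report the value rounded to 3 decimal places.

x̄₁=36.429, s₁=4.586, n₁=14
x̄₂=28.000, s₂=5.060, n₂=6
s_p² = [13·4.586² + 5·5.060²]/18 = 22.3016
SE = √(s_p²·(1/14+1/6)) = 2.3043
t = (36.429−28.000)/2.3043 = 3.6577
df = 18

test statistic = 3.658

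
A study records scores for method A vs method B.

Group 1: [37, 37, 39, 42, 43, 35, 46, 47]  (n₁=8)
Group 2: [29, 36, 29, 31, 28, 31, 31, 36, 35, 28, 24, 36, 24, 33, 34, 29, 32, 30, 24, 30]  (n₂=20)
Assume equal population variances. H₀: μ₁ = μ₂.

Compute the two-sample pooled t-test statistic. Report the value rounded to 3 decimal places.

test statistic = 6.122

x̄₁=40.750, s₁=4.432, n₁=8
x̄₂=30.500, s₂=3.832, n₂=20
s_p² = [7·4.432² + 19·3.832²]/26 = 16.0192
SE = √(s_p²·(1/8+1/20)) = 1.6743
t = (40.750−30.500)/1.6743 = 6.1219
df = 26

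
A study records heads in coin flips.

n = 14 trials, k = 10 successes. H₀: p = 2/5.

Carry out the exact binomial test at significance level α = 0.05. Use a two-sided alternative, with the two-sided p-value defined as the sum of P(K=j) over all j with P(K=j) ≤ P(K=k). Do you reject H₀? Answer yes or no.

Exact binomial: n=14, k=10, p₀=2/5=0.4000
P(X=j) = C(n,j)·p₀^j·(1−p₀)^(n−j); p = Σ P(X=j) over j with P(X=j) ≤ P(X=10)
p-value (two-sided) = 0.02561
At α=0.05: p < α → reject H₀

reject H₀: yes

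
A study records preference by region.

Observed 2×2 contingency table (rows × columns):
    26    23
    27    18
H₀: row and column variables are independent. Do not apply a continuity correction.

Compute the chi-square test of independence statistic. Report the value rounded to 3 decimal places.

Row totals [49, 45], col totals [53, 41], n=94
χ² = (26−27.63)²/27.63 + (23−21.37)²/21.37 + (27−25.37)²/25.37 + (18−19.63)²/19.63 = 0.4592
df = 1

test statistic = 0.459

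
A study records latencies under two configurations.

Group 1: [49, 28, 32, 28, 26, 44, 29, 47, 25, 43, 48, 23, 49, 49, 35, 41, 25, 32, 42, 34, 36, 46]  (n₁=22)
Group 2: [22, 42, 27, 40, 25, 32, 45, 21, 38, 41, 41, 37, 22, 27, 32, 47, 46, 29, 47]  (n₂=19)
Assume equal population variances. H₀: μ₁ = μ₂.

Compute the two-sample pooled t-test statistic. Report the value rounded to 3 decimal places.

test statistic = 0.727

x̄₁=36.864, s₁=9.141, n₁=22
x̄₂=34.789, s₂=9.077, n₂=19
s_p² = [21·9.141² + 18·9.077²]/39 = 83.0192
SE = √(s_p²·(1/22+1/19)) = 2.8536
t = (36.864−34.789)/2.8536 = 0.7269
df = 39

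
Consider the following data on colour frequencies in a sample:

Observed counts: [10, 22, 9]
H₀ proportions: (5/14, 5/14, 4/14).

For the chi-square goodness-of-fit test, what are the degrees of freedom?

degrees of freedom = 2

df = k − 1 = 3 − 1 = 2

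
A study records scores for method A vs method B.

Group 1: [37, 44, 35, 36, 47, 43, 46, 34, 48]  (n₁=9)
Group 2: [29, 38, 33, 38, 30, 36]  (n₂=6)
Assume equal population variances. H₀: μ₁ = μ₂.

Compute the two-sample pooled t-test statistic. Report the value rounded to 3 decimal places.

test statistic = 2.691

x̄₁=41.111, s₁=5.578, n₁=9
x̄₂=34.000, s₂=3.950, n₂=6
s_p² = [8·5.578² + 5·3.950²]/13 = 25.1453
SE = √(s_p²·(1/9+1/6)) = 2.6429
t = (41.111−34.000)/2.6429 = 2.6907
df = 13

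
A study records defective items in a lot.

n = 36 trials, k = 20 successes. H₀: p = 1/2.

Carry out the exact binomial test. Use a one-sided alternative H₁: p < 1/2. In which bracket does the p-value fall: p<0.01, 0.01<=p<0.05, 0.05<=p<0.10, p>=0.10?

p-value bracket: p>=0.10

Exact binomial: n=36, k=20, p₀=1/2=0.5000
P(X≤20) from Σ C(n,i)·p₀^i·(1−p₀)^(n−i)
p-value (one-sided, H₁ less) = 0.79748
→ bracket: p>=0.10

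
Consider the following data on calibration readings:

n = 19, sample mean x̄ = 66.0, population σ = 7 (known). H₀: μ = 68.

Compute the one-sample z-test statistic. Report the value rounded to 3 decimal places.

test statistic = -1.245

SE = σ/√n = 7/√19 = 1.6059
z = (x̄−μ₀)/SE = (66.0−68)/1.6059 = -1.2454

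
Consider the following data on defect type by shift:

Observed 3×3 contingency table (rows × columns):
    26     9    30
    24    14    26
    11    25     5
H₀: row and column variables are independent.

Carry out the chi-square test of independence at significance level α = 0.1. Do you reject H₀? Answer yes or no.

reject H₀: yes

Row totals [65, 64, 41], col totals [61, 48, 61], n=170
χ² = (26−23.32)²/23.32 + (9−18.35)²/18.35 + (30−23.32)²/23.32 + (24−22.96)²/22.96 + (14−18.07)²/18.07 + (26−22.96)²/22.96 + (11−14.71)²/14.71 + (25−11.58)²/11.58 + (5−14.71)²/14.71 = 31.2624
df = 4
p-value (upper-tail) = 0.00000
At α=0.1: p < α → reject H₀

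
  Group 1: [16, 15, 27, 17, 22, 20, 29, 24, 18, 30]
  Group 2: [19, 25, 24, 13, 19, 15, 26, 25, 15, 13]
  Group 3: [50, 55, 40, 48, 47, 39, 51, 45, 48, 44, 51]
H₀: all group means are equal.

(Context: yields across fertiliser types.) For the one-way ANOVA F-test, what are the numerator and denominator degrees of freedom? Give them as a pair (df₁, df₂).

degrees of freedom = [2, 28]

k = 3 groups, N = 31 total
df = (k−1, N−k) = (3−1, 31−3) = (2, 28)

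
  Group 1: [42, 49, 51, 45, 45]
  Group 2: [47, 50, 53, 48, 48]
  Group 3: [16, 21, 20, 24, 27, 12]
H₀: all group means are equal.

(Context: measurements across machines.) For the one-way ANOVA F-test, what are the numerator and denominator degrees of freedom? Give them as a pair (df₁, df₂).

k = 3 groups, N = 16 total
df = (k−1, N−k) = (3−1, 16−3) = (2, 13)

degrees of freedom = [2, 13]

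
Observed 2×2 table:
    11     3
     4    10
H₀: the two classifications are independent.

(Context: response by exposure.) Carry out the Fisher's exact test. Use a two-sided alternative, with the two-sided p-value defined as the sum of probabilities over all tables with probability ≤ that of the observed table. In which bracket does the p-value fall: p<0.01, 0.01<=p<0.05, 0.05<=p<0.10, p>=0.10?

Margins: r₁=14, r₂=14, c₁=15, c₂=13, n=28
p_obs = C(14,11)·C(14,4)/C(28,15); sum pmf over tables with pmf ≤ p_obs
p-value (two-sided) = 0.02130
→ bracket: 0.01<=p<0.05

p-value bracket: 0.01<=p<0.05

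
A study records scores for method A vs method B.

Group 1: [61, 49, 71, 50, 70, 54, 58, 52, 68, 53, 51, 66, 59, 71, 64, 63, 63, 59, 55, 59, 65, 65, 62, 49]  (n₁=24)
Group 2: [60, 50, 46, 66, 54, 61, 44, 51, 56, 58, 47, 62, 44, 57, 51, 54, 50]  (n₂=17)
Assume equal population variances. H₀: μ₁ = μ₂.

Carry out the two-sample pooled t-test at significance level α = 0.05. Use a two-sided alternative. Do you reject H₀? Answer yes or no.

reject H₀: yes

x̄₁=59.875, s₁=7.024, n₁=24
x̄₂=53.588, s₂=6.529, n₂=17
s_p² = [23·7.024² + 16·6.529²]/39 = 46.5831
SE = √(s_p²·(1/24+1/17)) = 2.1636
t = (59.875−53.588)/2.1636 = 2.9057
df = 39
p-value (two-sided) = 0.00601
At α=0.05: p < α → reject H₀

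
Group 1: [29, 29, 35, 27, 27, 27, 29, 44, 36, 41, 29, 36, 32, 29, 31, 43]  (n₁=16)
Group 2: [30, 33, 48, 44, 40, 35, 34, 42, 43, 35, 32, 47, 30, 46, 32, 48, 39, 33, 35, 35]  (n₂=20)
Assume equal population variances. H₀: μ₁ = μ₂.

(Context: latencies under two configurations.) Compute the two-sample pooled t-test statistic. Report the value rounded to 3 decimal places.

test statistic = -2.629

x̄₁=32.750, s₁=5.768, n₁=16
x̄₂=38.050, s₂=6.194, n₂=20
s_p² = [15·5.768² + 19·6.194²]/34 = 36.1162
SE = √(s_p²·(1/16+1/20)) = 2.0157
t = (32.750−38.050)/2.0157 = -2.6294
df = 34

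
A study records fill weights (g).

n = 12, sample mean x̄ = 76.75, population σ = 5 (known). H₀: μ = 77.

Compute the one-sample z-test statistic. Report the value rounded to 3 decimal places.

SE = σ/√n = 5/√12 = 1.4434
z = (x̄−μ₀)/SE = (76.75−77)/1.4434 = -0.1732

test statistic = -0.173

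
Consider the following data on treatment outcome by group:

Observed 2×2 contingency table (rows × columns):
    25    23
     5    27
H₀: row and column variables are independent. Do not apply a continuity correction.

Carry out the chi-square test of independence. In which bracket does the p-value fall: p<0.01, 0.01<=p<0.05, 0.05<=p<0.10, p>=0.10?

Row totals [48, 32], col totals [30, 50], n=80
χ² = (25−18.00)²/18.00 + (23−30.00)²/30.00 + (5−12.00)²/12.00 + (27−20.00)²/20.00 = 10.8889
df = 1
p-value (upper-tail) = 0.00097
→ bracket: p<0.01

p-value bracket: p<0.01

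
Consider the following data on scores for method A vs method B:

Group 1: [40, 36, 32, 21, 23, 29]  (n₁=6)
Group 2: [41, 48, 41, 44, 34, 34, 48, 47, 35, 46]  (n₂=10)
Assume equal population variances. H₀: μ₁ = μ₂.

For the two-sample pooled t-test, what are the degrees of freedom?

degrees of freedom = 14

df = n₁ + n₂ − 2 = 6 + 10 − 2 = 14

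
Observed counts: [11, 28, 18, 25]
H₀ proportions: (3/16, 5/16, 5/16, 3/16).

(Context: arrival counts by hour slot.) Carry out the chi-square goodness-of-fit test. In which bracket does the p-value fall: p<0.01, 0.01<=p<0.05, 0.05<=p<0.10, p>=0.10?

p-value bracket: 0.01<=p<0.05

n = 82; E_i = n·p_i = [15.38, 25.62, 25.62, 15.38]
χ² = (11−15.38)²/15.38 + (28−25.62)²/25.62 + (18−25.62)²/25.62 + (25−15.38)²/15.38 = 9.7593
df = 3
p-value (upper-tail) = 0.02073
→ bracket: 0.01<=p<0.05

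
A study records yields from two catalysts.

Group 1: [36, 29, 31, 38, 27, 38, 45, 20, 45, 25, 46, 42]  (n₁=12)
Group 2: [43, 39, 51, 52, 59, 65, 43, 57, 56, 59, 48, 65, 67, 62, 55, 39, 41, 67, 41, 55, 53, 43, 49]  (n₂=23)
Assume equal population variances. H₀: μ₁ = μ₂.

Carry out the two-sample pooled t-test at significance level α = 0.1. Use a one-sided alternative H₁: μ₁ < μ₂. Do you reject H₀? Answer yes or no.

reject H₀: yes

x̄₁=35.167, s₁=8.685, n₁=12
x̄₂=52.565, s₂=9.263, n₂=23
s_p² = [11·8.685² + 22·9.263²]/33 = 82.3430
SE = √(s_p²·(1/12+1/23)) = 3.2314
t = (35.167−52.565)/3.2314 = -5.3842
df = 33
p-value (one-sided, H₁ less) = 0.00000
At α=0.1: p < α → reject H₀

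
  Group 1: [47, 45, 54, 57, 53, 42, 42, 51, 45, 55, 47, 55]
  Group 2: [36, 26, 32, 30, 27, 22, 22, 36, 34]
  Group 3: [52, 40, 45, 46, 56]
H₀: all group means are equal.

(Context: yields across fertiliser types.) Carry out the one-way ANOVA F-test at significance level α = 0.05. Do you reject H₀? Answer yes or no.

reject H₀: yes

Group means [49.42, 29.44, 47.80], grand mean 42.192
SSB = Σnᵢ(x̄ᵢ−x̄)² = 2246.100; SSW = ΣΣ(x−x̄ᵢ)² = 715.939
MSB = 2246.100/2 = 1123.0498; MSW = 715.939/23 = 31.1278
F = MSB/MSW = 36.0787
df = (2, 23)
p-value (upper-tail) = 0.00000
At α=0.05: p < α → reject H₀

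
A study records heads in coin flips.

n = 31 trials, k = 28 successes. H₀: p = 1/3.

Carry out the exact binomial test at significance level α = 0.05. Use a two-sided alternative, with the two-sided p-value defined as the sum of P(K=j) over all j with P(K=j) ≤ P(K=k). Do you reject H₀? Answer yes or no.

reject H₀: yes

Exact binomial: n=31, k=28, p₀=1/3=0.3333
P(X=j) = C(n,j)·p₀^j·(1−p₀)^(n−j); p = Σ P(X=j) over j with P(X=j) ≤ P(X=28)
p-value (two-sided) = 0.00000
At α=0.05: p < α → reject H₀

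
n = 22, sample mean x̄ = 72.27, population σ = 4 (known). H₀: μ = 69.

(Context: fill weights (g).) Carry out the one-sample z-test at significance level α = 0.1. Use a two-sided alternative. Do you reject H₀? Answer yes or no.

reject H₀: yes

SE = σ/√n = 4/√22 = 0.8528
z = (x̄−μ₀)/SE = (72.27−69)/0.8528 = 3.8344
p-value (two-sided) = 0.00013
At α=0.1: p < α → reject H₀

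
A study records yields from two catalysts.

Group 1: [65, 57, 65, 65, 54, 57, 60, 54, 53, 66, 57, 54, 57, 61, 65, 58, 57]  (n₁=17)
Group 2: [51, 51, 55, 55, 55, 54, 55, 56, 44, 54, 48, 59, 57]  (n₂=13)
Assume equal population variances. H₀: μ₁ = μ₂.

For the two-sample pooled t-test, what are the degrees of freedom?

df = n₁ + n₂ − 2 = 17 + 13 − 2 = 28

degrees of freedom = 28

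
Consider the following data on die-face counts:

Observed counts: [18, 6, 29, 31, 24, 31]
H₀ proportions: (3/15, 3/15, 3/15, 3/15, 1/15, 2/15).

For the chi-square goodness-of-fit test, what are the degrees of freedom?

degrees of freedom = 5

df = k − 1 = 6 − 1 = 5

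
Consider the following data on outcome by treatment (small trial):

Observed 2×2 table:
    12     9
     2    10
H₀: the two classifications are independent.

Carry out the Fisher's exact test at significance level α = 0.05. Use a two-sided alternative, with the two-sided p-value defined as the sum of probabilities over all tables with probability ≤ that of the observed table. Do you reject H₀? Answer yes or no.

reject H₀: yes

Margins: r₁=21, r₂=12, c₁=14, c₂=19, n=33
p_obs = C(21,12)·C(12,2)/C(33,14); sum pmf over tables with pmf ≤ p_obs
p-value (two-sided) = 0.03279
At α=0.05: p < α → reject H₀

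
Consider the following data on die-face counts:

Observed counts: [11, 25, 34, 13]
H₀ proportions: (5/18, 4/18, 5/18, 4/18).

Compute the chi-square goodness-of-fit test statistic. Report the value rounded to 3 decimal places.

test statistic = 15.436

n = 83; E_i = n·p_i = [23.06, 18.44, 23.06, 18.44]
χ² = (11−23.06)²/23.06 + (25−18.44)²/18.44 + (34−23.06)²/23.06 + (13−18.44)²/18.44 = 15.4361
df = 3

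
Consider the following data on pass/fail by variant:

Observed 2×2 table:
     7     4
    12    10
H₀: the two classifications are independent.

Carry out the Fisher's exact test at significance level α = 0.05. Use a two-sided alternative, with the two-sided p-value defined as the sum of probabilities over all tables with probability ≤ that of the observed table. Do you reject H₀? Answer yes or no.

reject H₀: no

Margins: r₁=11, r₂=22, c₁=19, c₂=14, n=33
p_obs = C(11,7)·C(22,12)/C(33,19); sum pmf over tables with pmf ≤ p_obs
p-value (two-sided) = 0.71934
At α=0.05: p ≥ α → fail to reject H₀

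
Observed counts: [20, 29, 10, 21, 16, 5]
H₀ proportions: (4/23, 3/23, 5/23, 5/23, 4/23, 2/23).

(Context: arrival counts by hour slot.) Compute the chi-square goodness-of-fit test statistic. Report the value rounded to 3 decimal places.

n = 101; E_i = n·p_i = [17.57, 13.17, 21.96, 21.96, 17.57, 8.78]
χ² = (20−17.57)²/17.57 + (29−13.17)²/13.17 + (10−21.96)²/21.96 + (21−21.96)²/21.96 + (16−17.57)²/17.57 + (5−8.78)²/8.78 = 27.6710
df = 5

test statistic = 27.671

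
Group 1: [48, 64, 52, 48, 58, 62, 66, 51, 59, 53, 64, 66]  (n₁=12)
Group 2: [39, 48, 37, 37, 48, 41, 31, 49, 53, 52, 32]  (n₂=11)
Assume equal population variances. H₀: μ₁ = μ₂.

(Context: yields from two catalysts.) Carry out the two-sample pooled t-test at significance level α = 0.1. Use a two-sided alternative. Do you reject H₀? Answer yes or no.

reject H₀: yes

x̄₁=57.583, s₁=6.908, n₁=12
x̄₂=42.455, s₂=7.879, n₂=11
s_p² = [11·6.908² + 10·7.879²]/21 = 54.5545
SE = √(s_p²·(1/12+1/11)) = 3.0831
t = (57.583−42.455)/3.0831 = 4.9070
df = 21
p-value (two-sided) = 0.00007
At α=0.1: p < α → reject H₀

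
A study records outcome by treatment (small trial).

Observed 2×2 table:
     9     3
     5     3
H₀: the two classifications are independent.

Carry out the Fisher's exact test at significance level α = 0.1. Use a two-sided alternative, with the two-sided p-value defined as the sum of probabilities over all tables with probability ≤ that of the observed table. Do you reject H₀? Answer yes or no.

Margins: r₁=12, r₂=8, c₁=14, c₂=6, n=20
p_obs = C(12,9)·C(8,5)/C(20,14); sum pmf over tables with pmf ≤ p_obs
p-value (two-sided) = 0.64241
At α=0.1: p ≥ α → fail to reject H₀

reject H₀: no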